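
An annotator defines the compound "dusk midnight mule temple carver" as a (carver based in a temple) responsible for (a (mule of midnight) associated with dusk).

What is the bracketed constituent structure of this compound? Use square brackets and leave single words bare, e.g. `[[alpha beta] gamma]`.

[[dusk [midnight mule]] [temple carver]]

At the top level: head "carver" (specifically "temple carver"); modifier "dusk midnight mule".
Inside "dusk midnight mule": head "mule" (specifically "midnight mule"), modifier "dusk".
Inside "midnight mule": head "mule", modifier "midnight".
Inside "temple carver": head "carver", modifier "temple".
Assembled: [[dusk [midnight mule]] [temple carver]].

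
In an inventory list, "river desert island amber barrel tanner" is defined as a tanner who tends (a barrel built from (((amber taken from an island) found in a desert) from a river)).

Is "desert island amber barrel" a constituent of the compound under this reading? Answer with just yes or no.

no

The top-level split is [river desert island amber barrel] [tanner]; the full structure is [[[river [desert [island amber]]] barrel] tanner].
"desert island amber barrel" straddles a constituent boundary, so it is not a single unit.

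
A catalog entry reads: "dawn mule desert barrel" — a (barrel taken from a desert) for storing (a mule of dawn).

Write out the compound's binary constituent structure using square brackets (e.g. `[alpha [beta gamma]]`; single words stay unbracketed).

[[dawn mule] [desert barrel]]

At the top level: head "barrel" (specifically "desert barrel"); modifier "dawn mule".
Inside "dawn mule": head "mule", modifier "dawn".
Inside "desert barrel": head "barrel", modifier "desert".
Assembled: [[dawn mule] [desert barrel]].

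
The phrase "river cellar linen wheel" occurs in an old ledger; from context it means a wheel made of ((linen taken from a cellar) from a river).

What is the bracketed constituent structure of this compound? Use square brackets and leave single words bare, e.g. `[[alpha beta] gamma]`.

[[river [cellar linen]] wheel]

Overall it is a kind of wheel; the modifier is "river cellar linen".
Within "river cellar linen", the head is "linen" (specifically "cellar linen") and the modifier is "river".
Within "cellar linen", the head is "linen" and the modifier is "cellar".
So the structure is [[river [cellar linen]] wheel].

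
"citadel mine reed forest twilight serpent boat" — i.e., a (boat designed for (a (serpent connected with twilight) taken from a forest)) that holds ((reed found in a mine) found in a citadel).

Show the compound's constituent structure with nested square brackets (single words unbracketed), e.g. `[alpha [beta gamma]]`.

Whole compound: head "boat" (specifically "forest twilight serpent boat"), modifier "citadel mine reed".
"citadel mine reed" → head "reed" (specifically "mine reed"), modifier "citadel".
"mine reed" → head "reed", modifier "mine".
"forest twilight serpent boat" → head "boat", modifier "forest twilight serpent".
"forest twilight serpent" → head "serpent" (specifically "twilight serpent"), modifier "forest".
"twilight serpent" → head "serpent", modifier "twilight".
So the structure is [[citadel [mine reed]] [[forest [twilight serpent]] boat]].

[[citadel [mine reed]] [[forest [twilight serpent]] boat]]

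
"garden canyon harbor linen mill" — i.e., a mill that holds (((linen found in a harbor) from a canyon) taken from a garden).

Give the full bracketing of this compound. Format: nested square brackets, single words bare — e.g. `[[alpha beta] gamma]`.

Whole compound: head "mill", modifier "garden canyon harbor linen".
Within "garden canyon harbor linen", the head is "linen" (specifically "canyon harbor linen") and the modifier is "garden".
Within "canyon harbor linen", the head is "linen" (specifically "harbor linen") and the modifier is "canyon".
Within "harbor linen", the head is "linen" and the modifier is "harbor".
Assembled: [[garden [canyon [harbor linen]]] mill].

[[garden [canyon [harbor linen]]] mill]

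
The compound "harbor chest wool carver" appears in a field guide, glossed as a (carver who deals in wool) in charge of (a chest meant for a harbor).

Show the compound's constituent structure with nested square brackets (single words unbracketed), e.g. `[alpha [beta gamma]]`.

[[harbor chest] [wool carver]]

The outermost head in the paraphrase is "carver" (specifically "wool carver"), modified by "harbor chest".
Within "harbor chest", the head is "chest" and the modifier is "harbor".
Within "wool carver", the head is "carver" and the modifier is "wool".
So the structure is [[harbor chest] [wool carver]].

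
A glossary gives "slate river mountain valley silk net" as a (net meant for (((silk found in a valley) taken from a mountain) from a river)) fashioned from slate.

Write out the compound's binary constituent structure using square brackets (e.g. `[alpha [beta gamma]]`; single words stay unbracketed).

The outermost head in the paraphrase is "net" (specifically "river mountain valley silk net"), modified by "slate".
Inside "river mountain valley silk net": head "net", modifier "river mountain valley silk".
Inside "river mountain valley silk": head "silk" (specifically "mountain valley silk"), modifier "river".
Inside "mountain valley silk": head "silk" (specifically "valley silk"), modifier "mountain".
Inside "valley silk": head "silk", modifier "valley".
So the structure is [slate [[river [mountain [valley silk]]] net]].

[slate [[river [mountain [valley silk]]] net]]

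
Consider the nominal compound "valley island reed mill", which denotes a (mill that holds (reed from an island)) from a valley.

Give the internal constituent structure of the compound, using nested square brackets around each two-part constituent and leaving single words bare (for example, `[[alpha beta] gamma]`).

Overall it is a kind of mill (specifically "island reed mill"); the modifier is "valley".
"island reed mill" → head "mill", modifier "island reed".
"island reed" → head "reed", modifier "island".
Assembled: [valley [[island reed] mill]].

[valley [[island reed] mill]]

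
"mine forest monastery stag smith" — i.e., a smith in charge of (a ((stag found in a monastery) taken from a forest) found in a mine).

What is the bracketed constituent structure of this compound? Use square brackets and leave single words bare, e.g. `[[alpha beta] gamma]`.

At the top level: head "smith"; modifier "mine forest monastery stag".
Within "mine forest monastery stag", the head is "stag" (specifically "forest monastery stag") and the modifier is "mine".
Within "forest monastery stag", the head is "stag" (specifically "monastery stag") and the modifier is "forest".
Within "monastery stag", the head is "stag" and the modifier is "monastery".
Assembled: [[mine [forest [monastery stag]]] smith].

[[mine [forest [monastery stag]]] smith]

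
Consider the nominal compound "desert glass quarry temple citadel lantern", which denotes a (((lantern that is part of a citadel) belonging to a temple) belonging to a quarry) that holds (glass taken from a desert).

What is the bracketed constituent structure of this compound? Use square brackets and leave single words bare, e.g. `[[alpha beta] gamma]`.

[[desert glass] [quarry [temple [citadel lantern]]]]

Overall it is a kind of lantern (specifically "quarry temple citadel lantern"); the modifier is "desert glass".
"desert glass" → head "glass", modifier "desert".
"quarry temple citadel lantern" → head "lantern" (specifically "temple citadel lantern"), modifier "quarry".
"temple citadel lantern" → head "lantern" (specifically "citadel lantern"), modifier "temple".
"citadel lantern" → head "lantern", modifier "citadel".
Assembled: [[desert glass] [quarry [temple [citadel lantern]]]].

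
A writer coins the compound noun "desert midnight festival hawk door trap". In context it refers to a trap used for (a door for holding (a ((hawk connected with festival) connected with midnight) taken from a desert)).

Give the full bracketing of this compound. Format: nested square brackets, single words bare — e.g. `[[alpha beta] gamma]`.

At the top level: head "trap"; modifier "desert midnight festival hawk door".
Within "desert midnight festival hawk door", the head is "door" and the modifier is "desert midnight festival hawk".
Within "desert midnight festival hawk", the head is "hawk" (specifically "midnight festival hawk") and the modifier is "desert".
Within "midnight festival hawk", the head is "hawk" (specifically "festival hawk") and the modifier is "midnight".
Within "festival hawk", the head is "hawk" and the modifier is "festival".
Putting it together: [[[desert [midnight [festival hawk]]] door] trap].

[[[desert [midnight [festival hawk]]] door] trap]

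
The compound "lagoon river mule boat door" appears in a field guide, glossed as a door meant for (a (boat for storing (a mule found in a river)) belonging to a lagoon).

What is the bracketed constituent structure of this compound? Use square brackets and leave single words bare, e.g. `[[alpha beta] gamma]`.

[[lagoon [[river mule] boat]] door]

At the top level: head "door"; modifier "lagoon river mule boat".
"lagoon river mule boat" → head "boat" (specifically "river mule boat"), modifier "lagoon".
"river mule boat" → head "boat", modifier "river mule".
"river mule" → head "mule", modifier "river".
Putting it together: [[lagoon [[river mule] boat]] door].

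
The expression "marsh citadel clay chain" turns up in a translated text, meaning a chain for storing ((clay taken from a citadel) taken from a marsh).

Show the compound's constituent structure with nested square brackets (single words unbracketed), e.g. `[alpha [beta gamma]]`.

[[marsh [citadel clay]] chain]

Whole compound: head "chain", modifier "marsh citadel clay".
"marsh citadel clay" → head "clay" (specifically "citadel clay"), modifier "marsh".
"citadel clay" → head "clay", modifier "citadel".
Assembled: [[marsh [citadel clay]] chain].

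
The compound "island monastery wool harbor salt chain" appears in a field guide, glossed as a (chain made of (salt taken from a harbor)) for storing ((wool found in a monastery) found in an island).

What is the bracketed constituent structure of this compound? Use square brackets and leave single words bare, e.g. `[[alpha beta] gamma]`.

[[island [monastery wool]] [[harbor salt] chain]]

At the top level: head "chain" (specifically "harbor salt chain"); modifier "island monastery wool".
Within "island monastery wool", the head is "wool" (specifically "monastery wool") and the modifier is "island".
Within "monastery wool", the head is "wool" and the modifier is "monastery".
Within "harbor salt chain", the head is "chain" and the modifier is "harbor salt".
Within "harbor salt", the head is "salt" and the modifier is "harbor".
So the structure is [[island [monastery wool]] [[harbor salt] chain]].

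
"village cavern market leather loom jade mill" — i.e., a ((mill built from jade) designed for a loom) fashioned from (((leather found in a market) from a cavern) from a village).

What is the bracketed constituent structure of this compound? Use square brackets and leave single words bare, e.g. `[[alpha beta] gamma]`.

At the top level: head "mill" (specifically "loom jade mill"); modifier "village cavern market leather".
"village cavern market leather" → head "leather" (specifically "cavern market leather"), modifier "village".
"cavern market leather" → head "leather" (specifically "market leather"), modifier "cavern".
"market leather" → head "leather", modifier "market".
"loom jade mill" → head "mill" (specifically "jade mill"), modifier "loom".
"jade mill" → head "mill", modifier "jade".
Putting it together: [[village [cavern [market leather]]] [loom [jade mill]]].

[[village [cavern [market leather]]] [loom [jade mill]]]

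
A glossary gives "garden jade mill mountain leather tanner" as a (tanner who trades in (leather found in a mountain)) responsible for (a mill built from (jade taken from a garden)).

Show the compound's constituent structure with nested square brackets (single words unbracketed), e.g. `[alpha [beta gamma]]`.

At the top level: head "tanner" (specifically "mountain leather tanner"); modifier "garden jade mill".
Inside "garden jade mill": head "mill", modifier "garden jade".
Inside "garden jade": head "jade", modifier "garden".
Inside "mountain leather tanner": head "tanner", modifier "mountain leather".
Inside "mountain leather": head "leather", modifier "mountain".
Assembled: [[[garden jade] mill] [[mountain leather] tanner]].

[[[garden jade] mill] [[mountain leather] tanner]]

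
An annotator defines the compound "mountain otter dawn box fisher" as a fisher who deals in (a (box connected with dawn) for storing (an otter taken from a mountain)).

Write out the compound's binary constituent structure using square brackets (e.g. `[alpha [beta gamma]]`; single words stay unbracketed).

[[[mountain otter] [dawn box]] fisher]

Whole compound: head "fisher", modifier "mountain otter dawn box".
Inside "mountain otter dawn box": head "box" (specifically "dawn box"), modifier "mountain otter".
Inside "mountain otter": head "otter", modifier "mountain".
Inside "dawn box": head "box", modifier "dawn".
So the structure is [[[mountain otter] [dawn box]] fisher].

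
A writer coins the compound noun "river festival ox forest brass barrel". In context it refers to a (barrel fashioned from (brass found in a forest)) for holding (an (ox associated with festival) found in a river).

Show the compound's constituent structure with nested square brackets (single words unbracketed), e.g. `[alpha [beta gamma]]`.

[[river [festival ox]] [[forest brass] barrel]]

Overall it is a kind of barrel (specifically "forest brass barrel"); the modifier is "river festival ox".
Within "river festival ox", the head is "ox" (specifically "festival ox") and the modifier is "river".
Within "festival ox", the head is "ox" and the modifier is "festival".
Within "forest brass barrel", the head is "barrel" and the modifier is "forest brass".
Within "forest brass", the head is "brass" and the modifier is "forest".
Assembled: [[river [festival ox]] [[forest brass] barrel]].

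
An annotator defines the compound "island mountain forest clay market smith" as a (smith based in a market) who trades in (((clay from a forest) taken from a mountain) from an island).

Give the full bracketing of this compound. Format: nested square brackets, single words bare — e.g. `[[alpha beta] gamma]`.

[[island [mountain [forest clay]]] [market smith]]

Whole compound: head "smith" (specifically "market smith"), modifier "island mountain forest clay".
"island mountain forest clay" → head "clay" (specifically "mountain forest clay"), modifier "island".
"mountain forest clay" → head "clay" (specifically "forest clay"), modifier "mountain".
"forest clay" → head "clay", modifier "forest".
"market smith" → head "smith", modifier "market".
So the structure is [[island [mountain [forest clay]]] [market smith]].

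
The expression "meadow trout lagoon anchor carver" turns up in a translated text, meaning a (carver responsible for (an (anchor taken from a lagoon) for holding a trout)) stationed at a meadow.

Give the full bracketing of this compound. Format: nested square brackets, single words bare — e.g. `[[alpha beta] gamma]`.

Whole compound: head "carver" (specifically "trout lagoon anchor carver"), modifier "meadow".
Inside "trout lagoon anchor carver": head "carver", modifier "trout lagoon anchor".
Inside "trout lagoon anchor": head "anchor" (specifically "lagoon anchor"), modifier "trout".
Inside "lagoon anchor": head "anchor", modifier "lagoon".
Putting it together: [meadow [[trout [lagoon anchor]] carver]].

[meadow [[trout [lagoon anchor]] carver]]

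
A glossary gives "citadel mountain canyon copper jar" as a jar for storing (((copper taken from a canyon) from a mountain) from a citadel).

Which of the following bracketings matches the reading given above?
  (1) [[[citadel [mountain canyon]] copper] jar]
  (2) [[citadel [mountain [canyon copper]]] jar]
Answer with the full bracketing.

[[citadel [mountain [canyon copper]]] jar]

The paraphrase's head is the "jar" part ("jar"); its modifier is "citadel mountain canyon copper".
That top-level split, carried through the inner groups, gives [[citadel [mountain [canyon copper]]] jar].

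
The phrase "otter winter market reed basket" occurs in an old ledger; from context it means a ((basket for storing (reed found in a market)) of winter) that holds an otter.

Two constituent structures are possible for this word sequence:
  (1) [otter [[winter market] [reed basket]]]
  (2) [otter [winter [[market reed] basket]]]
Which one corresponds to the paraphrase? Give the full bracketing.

The paraphrase's head is the "basket" part ("winter market reed basket"); its modifier is "otter".
That top-level split, carried through the inner groups, gives [otter [winter [[market reed] basket]]].

[otter [winter [[market reed] basket]]]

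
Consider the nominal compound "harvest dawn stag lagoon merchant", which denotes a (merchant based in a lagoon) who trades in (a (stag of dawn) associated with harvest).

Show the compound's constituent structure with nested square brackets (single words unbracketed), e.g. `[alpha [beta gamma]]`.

Overall it is a kind of merchant (specifically "lagoon merchant"); the modifier is "harvest dawn stag".
"harvest dawn stag" → head "stag" (specifically "dawn stag"), modifier "harvest".
"dawn stag" → head "stag", modifier "dawn".
"lagoon merchant" → head "merchant", modifier "lagoon".
Putting it together: [[harvest [dawn stag]] [lagoon merchant]].

[[harvest [dawn stag]] [lagoon merchant]]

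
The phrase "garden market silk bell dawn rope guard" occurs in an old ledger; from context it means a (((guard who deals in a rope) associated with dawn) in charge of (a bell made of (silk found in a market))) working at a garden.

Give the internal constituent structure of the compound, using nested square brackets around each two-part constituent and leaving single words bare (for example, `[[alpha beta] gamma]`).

[garden [[[market silk] bell] [dawn [rope guard]]]]

Overall it is a kind of guard (specifically "market silk bell dawn rope guard"); the modifier is "garden".
Inside "market silk bell dawn rope guard": head "guard" (specifically "dawn rope guard"), modifier "market silk bell".
Inside "market silk bell": head "bell", modifier "market silk".
Inside "market silk": head "silk", modifier "market".
Inside "dawn rope guard": head "guard" (specifically "rope guard"), modifier "dawn".
Inside "rope guard": head "guard", modifier "rope".
Assembled: [garden [[[market silk] bell] [dawn [rope guard]]]].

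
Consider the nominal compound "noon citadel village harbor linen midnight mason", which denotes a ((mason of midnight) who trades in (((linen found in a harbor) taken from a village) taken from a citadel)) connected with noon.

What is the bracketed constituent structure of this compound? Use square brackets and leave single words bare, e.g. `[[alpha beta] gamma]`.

[noon [[citadel [village [harbor linen]]] [midnight mason]]]

The outermost head in the paraphrase is "mason" (specifically "citadel village harbor linen midnight mason"), modified by "noon".
Within "citadel village harbor linen midnight mason", the head is "mason" (specifically "midnight mason") and the modifier is "citadel village harbor linen".
Within "citadel village harbor linen", the head is "linen" (specifically "village harbor linen") and the modifier is "citadel".
Within "village harbor linen", the head is "linen" (specifically "harbor linen") and the modifier is "village".
Within "harbor linen", the head is "linen" and the modifier is "harbor".
Within "midnight mason", the head is "mason" and the modifier is "midnight".
Assembled: [noon [[citadel [village [harbor linen]]] [midnight mason]]].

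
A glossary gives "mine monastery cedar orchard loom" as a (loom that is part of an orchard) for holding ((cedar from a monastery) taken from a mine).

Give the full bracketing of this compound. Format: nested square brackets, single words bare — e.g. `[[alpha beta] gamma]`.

[[mine [monastery cedar]] [orchard loom]]

At the top level: head "loom" (specifically "orchard loom"); modifier "mine monastery cedar".
"mine monastery cedar" → head "cedar" (specifically "monastery cedar"), modifier "mine".
"monastery cedar" → head "cedar", modifier "monastery".
"orchard loom" → head "loom", modifier "orchard".
Putting it together: [[mine [monastery cedar]] [orchard loom]].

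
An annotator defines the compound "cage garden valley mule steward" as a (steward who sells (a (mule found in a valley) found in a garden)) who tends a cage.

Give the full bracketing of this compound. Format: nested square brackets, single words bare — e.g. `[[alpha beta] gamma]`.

At the top level: head "steward" (specifically "garden valley mule steward"); modifier "cage".
"garden valley mule steward" → head "steward", modifier "garden valley mule".
"garden valley mule" → head "mule" (specifically "valley mule"), modifier "garden".
"valley mule" → head "mule", modifier "valley".
Assembled: [cage [[garden [valley mule]] steward]].

[cage [[garden [valley mule]] steward]]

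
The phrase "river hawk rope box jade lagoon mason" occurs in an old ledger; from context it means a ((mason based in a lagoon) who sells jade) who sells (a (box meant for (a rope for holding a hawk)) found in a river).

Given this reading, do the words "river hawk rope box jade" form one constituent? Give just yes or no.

The top-level split is [river hawk rope box] [jade lagoon mason]; the full structure is [[river [[hawk rope] box]] [jade [lagoon mason]]].
"river hawk rope box jade" straddles a constituent boundary, so it is not a single unit.

no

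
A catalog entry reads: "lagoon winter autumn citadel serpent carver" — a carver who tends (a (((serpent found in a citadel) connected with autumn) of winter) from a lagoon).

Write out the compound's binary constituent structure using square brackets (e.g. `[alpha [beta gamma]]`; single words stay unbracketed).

At the top level: head "carver"; modifier "lagoon winter autumn citadel serpent".
"lagoon winter autumn citadel serpent" → head "serpent" (specifically "winter autumn citadel serpent"), modifier "lagoon".
"winter autumn citadel serpent" → head "serpent" (specifically "autumn citadel serpent"), modifier "winter".
"autumn citadel serpent" → head "serpent" (specifically "citadel serpent"), modifier "autumn".
"citadel serpent" → head "serpent", modifier "citadel".
Putting it together: [[lagoon [winter [autumn [citadel serpent]]]] carver].

[[lagoon [winter [autumn [citadel serpent]]]] carver]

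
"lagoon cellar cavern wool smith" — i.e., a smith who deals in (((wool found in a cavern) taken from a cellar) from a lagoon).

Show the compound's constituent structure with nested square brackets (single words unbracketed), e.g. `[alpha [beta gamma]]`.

The outermost head in the paraphrase is "smith", modified by "lagoon cellar cavern wool".
Within "lagoon cellar cavern wool", the head is "wool" (specifically "cellar cavern wool") and the modifier is "lagoon".
Within "cellar cavern wool", the head is "wool" (specifically "cavern wool") and the modifier is "cellar".
Within "cavern wool", the head is "wool" and the modifier is "cavern".
Putting it together: [[lagoon [cellar [cavern wool]]] smith].

[[lagoon [cellar [cavern wool]]] smith]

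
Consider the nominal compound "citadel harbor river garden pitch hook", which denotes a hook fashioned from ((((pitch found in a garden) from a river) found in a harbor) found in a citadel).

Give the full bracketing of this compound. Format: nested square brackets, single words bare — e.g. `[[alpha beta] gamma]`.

[[citadel [harbor [river [garden pitch]]]] hook]

Whole compound: head "hook", modifier "citadel harbor river garden pitch".
"citadel harbor river garden pitch" → head "pitch" (specifically "harbor river garden pitch"), modifier "citadel".
"harbor river garden pitch" → head "pitch" (specifically "river garden pitch"), modifier "harbor".
"river garden pitch" → head "pitch" (specifically "garden pitch"), modifier "river".
"garden pitch" → head "pitch", modifier "garden".
Assembled: [[citadel [harbor [river [garden pitch]]]] hook].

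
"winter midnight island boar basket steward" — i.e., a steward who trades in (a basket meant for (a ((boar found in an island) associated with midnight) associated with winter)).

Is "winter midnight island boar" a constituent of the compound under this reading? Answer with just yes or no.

The paraphrase groups the words so that "winter midnight island boar" is one unit: it corresponds to a single parenthesized sub-phrase.
The full structure is [[[winter [midnight [island boar]]] basket] steward], in which [winter midnight island boar] is a constituent.

yes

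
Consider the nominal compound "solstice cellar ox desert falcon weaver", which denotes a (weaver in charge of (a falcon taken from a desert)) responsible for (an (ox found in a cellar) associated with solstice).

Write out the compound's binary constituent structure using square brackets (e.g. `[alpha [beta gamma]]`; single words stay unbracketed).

[[solstice [cellar ox]] [[desert falcon] weaver]]

The outermost head in the paraphrase is "weaver" (specifically "desert falcon weaver"), modified by "solstice cellar ox".
Inside "solstice cellar ox": head "ox" (specifically "cellar ox"), modifier "solstice".
Inside "cellar ox": head "ox", modifier "cellar".
Inside "desert falcon weaver": head "weaver", modifier "desert falcon".
Inside "desert falcon": head "falcon", modifier "desert".
So the structure is [[solstice [cellar ox]] [[desert falcon] weaver]].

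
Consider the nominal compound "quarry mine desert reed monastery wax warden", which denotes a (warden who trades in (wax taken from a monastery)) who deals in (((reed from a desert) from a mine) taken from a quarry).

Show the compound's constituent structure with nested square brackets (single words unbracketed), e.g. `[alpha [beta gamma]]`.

[[quarry [mine [desert reed]]] [[monastery wax] warden]]

At the top level: head "warden" (specifically "monastery wax warden"); modifier "quarry mine desert reed".
Inside "quarry mine desert reed": head "reed" (specifically "mine desert reed"), modifier "quarry".
Inside "mine desert reed": head "reed" (specifically "desert reed"), modifier "mine".
Inside "desert reed": head "reed", modifier "desert".
Inside "monastery wax warden": head "warden", modifier "monastery wax".
Inside "monastery wax": head "wax", modifier "monastery".
So the structure is [[quarry [mine [desert reed]]] [[monastery wax] warden]].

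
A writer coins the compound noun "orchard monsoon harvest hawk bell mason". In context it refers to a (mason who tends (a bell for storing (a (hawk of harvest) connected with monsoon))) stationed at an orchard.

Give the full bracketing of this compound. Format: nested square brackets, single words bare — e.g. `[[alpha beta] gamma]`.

Overall it is a kind of mason (specifically "monsoon harvest hawk bell mason"); the modifier is "orchard".
Inside "monsoon harvest hawk bell mason": head "mason", modifier "monsoon harvest hawk bell".
Inside "monsoon harvest hawk bell": head "bell", modifier "monsoon harvest hawk".
Inside "monsoon harvest hawk": head "hawk" (specifically "harvest hawk"), modifier "monsoon".
Inside "harvest hawk": head "hawk", modifier "harvest".
Assembled: [orchard [[[monsoon [harvest hawk]] bell] mason]].

[orchard [[[monsoon [harvest hawk]] bell] mason]]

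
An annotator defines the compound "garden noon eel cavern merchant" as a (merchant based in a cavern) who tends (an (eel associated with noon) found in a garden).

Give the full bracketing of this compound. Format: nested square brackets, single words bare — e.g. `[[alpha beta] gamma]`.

[[garden [noon eel]] [cavern merchant]]

The outermost head in the paraphrase is "merchant" (specifically "cavern merchant"), modified by "garden noon eel".
"garden noon eel" → head "eel" (specifically "noon eel"), modifier "garden".
"noon eel" → head "eel", modifier "noon".
"cavern merchant" → head "merchant", modifier "cavern".
So the structure is [[garden [noon eel]] [cavern merchant]].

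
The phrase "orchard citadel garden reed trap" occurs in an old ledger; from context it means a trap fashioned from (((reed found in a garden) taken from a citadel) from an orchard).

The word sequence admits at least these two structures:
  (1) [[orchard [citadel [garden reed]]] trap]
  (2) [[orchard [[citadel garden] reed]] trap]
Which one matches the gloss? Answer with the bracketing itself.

The paraphrase's head is the "trap" part ("trap"); its modifier is "orchard citadel garden reed".
That top-level split, carried through the inner groups, gives [[orchard [citadel [garden reed]]] trap].

[[orchard [citadel [garden reed]]] trap]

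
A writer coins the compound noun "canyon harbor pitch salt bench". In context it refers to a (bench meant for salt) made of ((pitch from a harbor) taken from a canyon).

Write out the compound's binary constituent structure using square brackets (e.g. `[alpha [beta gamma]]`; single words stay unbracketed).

Overall it is a kind of bench (specifically "salt bench"); the modifier is "canyon harbor pitch".
Within "canyon harbor pitch", the head is "pitch" (specifically "harbor pitch") and the modifier is "canyon".
Within "harbor pitch", the head is "pitch" and the modifier is "harbor".
Within "salt bench", the head is "bench" and the modifier is "salt".
Assembled: [[canyon [harbor pitch]] [salt bench]].

[[canyon [harbor pitch]] [salt bench]]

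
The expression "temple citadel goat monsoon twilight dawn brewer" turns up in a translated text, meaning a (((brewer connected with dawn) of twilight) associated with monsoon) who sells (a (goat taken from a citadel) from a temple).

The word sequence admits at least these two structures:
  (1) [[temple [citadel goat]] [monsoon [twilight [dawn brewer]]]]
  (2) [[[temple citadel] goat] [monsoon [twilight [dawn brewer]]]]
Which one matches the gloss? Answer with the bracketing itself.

The paraphrase's head is the "brewer" part ("monsoon twilight dawn brewer"); its modifier is "temple citadel goat".
That top-level split, carried through the inner groups, gives [[temple [citadel goat]] [monsoon [twilight [dawn brewer]]]].

[[temple [citadel goat]] [monsoon [twilight [dawn brewer]]]]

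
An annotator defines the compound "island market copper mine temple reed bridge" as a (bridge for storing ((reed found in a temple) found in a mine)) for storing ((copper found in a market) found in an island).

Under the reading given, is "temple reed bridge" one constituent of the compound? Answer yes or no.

The top-level split is [island market copper] [mine temple reed bridge]; the full structure is [[island [market copper]] [[mine [temple reed]] bridge]].
"temple reed bridge" straddles a constituent boundary, so it is not a single unit.

no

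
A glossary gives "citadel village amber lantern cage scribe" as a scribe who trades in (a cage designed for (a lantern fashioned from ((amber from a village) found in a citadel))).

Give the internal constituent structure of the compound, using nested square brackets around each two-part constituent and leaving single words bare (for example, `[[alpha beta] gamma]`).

[[[[citadel [village amber]] lantern] cage] scribe]

The outermost head in the paraphrase is "scribe", modified by "citadel village amber lantern cage".
Inside "citadel village amber lantern cage": head "cage", modifier "citadel village amber lantern".
Inside "citadel village amber lantern": head "lantern", modifier "citadel village amber".
Inside "citadel village amber": head "amber" (specifically "village amber"), modifier "citadel".
Inside "village amber": head "amber", modifier "village".
Assembled: [[[[citadel [village amber]] lantern] cage] scribe].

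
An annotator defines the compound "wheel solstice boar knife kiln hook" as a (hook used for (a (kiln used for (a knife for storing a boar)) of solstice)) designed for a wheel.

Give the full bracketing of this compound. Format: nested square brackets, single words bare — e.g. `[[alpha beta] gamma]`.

[wheel [[solstice [[boar knife] kiln]] hook]]

At the top level: head "hook" (specifically "solstice boar knife kiln hook"); modifier "wheel".
Within "solstice boar knife kiln hook", the head is "hook" and the modifier is "solstice boar knife kiln".
Within "solstice boar knife kiln", the head is "kiln" (specifically "boar knife kiln") and the modifier is "solstice".
Within "boar knife kiln", the head is "kiln" and the modifier is "boar knife".
Within "boar knife", the head is "knife" and the modifier is "boar".
Putting it together: [wheel [[solstice [[boar knife] kiln]] hook]].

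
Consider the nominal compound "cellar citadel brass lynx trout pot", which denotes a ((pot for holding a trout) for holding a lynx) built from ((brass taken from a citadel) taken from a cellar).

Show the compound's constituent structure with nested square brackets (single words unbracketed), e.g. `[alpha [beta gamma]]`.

[[cellar [citadel brass]] [lynx [trout pot]]]

Overall it is a kind of pot (specifically "lynx trout pot"); the modifier is "cellar citadel brass".
"cellar citadel brass" → head "brass" (specifically "citadel brass"), modifier "cellar".
"citadel brass" → head "brass", modifier "citadel".
"lynx trout pot" → head "pot" (specifically "trout pot"), modifier "lynx".
"trout pot" → head "pot", modifier "trout".
So the structure is [[cellar [citadel brass]] [lynx [trout pot]]].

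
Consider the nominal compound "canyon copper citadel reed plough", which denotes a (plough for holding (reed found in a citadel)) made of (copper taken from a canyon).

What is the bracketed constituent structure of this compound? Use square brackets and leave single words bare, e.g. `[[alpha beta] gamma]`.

At the top level: head "plough" (specifically "citadel reed plough"); modifier "canyon copper".
Within "canyon copper", the head is "copper" and the modifier is "canyon".
Within "citadel reed plough", the head is "plough" and the modifier is "citadel reed".
Within "citadel reed", the head is "reed" and the modifier is "citadel".
Putting it together: [[canyon copper] [[citadel reed] plough]].

[[canyon copper] [[citadel reed] plough]]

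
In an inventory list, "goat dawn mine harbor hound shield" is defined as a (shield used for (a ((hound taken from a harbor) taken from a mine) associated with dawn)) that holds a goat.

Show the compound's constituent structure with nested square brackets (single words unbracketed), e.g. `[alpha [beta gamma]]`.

Whole compound: head "shield" (specifically "dawn mine harbor hound shield"), modifier "goat".
Within "dawn mine harbor hound shield", the head is "shield" and the modifier is "dawn mine harbor hound".
Within "dawn mine harbor hound", the head is "hound" (specifically "mine harbor hound") and the modifier is "dawn".
Within "mine harbor hound", the head is "hound" (specifically "harbor hound") and the modifier is "mine".
Within "harbor hound", the head is "hound" and the modifier is "harbor".
So the structure is [goat [[dawn [mine [harbor hound]]] shield]].

[goat [[dawn [mine [harbor hound]]] shield]]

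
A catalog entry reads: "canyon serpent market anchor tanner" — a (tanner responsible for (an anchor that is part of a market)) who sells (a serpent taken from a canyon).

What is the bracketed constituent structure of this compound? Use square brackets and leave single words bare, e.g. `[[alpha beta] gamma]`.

At the top level: head "tanner" (specifically "market anchor tanner"); modifier "canyon serpent".
Inside "canyon serpent": head "serpent", modifier "canyon".
Inside "market anchor tanner": head "tanner", modifier "market anchor".
Inside "market anchor": head "anchor", modifier "market".
So the structure is [[canyon serpent] [[market anchor] tanner]].

[[canyon serpent] [[market anchor] tanner]]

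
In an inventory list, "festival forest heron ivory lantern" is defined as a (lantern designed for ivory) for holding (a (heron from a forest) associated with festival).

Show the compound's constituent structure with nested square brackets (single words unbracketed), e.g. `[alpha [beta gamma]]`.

The outermost head in the paraphrase is "lantern" (specifically "ivory lantern"), modified by "festival forest heron".
Within "festival forest heron", the head is "heron" (specifically "forest heron") and the modifier is "festival".
Within "forest heron", the head is "heron" and the modifier is "forest".
Within "ivory lantern", the head is "lantern" and the modifier is "ivory".
Putting it together: [[festival [forest heron]] [ivory lantern]].

[[festival [forest heron]] [ivory lantern]]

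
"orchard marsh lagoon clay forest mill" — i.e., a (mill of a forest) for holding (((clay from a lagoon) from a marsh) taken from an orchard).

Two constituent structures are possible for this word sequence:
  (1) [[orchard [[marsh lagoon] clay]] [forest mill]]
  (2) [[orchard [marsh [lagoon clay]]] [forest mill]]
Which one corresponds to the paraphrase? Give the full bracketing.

The paraphrase's head is the "mill" part ("forest mill"); its modifier is "orchard marsh lagoon clay".
That top-level split, carried through the inner groups, gives [[orchard [marsh [lagoon clay]]] [forest mill]].

[[orchard [marsh [lagoon clay]]] [forest mill]]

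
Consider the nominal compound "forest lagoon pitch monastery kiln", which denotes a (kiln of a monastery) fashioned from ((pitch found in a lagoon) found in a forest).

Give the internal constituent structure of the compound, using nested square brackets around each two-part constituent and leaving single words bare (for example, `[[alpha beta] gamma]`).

The outermost head in the paraphrase is "kiln" (specifically "monastery kiln"), modified by "forest lagoon pitch".
Within "forest lagoon pitch", the head is "pitch" (specifically "lagoon pitch") and the modifier is "forest".
Within "lagoon pitch", the head is "pitch" and the modifier is "lagoon".
Within "monastery kiln", the head is "kiln" and the modifier is "monastery".
Putting it together: [[forest [lagoon pitch]] [monastery kiln]].

[[forest [lagoon pitch]] [monastery kiln]]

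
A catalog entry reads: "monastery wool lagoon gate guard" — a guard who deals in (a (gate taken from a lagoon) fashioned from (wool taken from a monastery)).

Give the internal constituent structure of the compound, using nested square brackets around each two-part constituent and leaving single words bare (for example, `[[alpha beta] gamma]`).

Whole compound: head "guard", modifier "monastery wool lagoon gate".
Within "monastery wool lagoon gate", the head is "gate" (specifically "lagoon gate") and the modifier is "monastery wool".
Within "monastery wool", the head is "wool" and the modifier is "monastery".
Within "lagoon gate", the head is "gate" and the modifier is "lagoon".
So the structure is [[[monastery wool] [lagoon gate]] guard].

[[[monastery wool] [lagoon gate]] guard]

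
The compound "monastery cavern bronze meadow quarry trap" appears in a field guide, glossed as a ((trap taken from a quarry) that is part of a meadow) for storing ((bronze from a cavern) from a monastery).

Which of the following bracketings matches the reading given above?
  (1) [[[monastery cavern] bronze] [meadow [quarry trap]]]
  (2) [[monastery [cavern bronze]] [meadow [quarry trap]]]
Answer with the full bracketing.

The paraphrase's head is the "trap" part ("meadow quarry trap"); its modifier is "monastery cavern bronze".
That top-level split, carried through the inner groups, gives [[monastery [cavern bronze]] [meadow [quarry trap]]].

[[monastery [cavern bronze]] [meadow [quarry trap]]]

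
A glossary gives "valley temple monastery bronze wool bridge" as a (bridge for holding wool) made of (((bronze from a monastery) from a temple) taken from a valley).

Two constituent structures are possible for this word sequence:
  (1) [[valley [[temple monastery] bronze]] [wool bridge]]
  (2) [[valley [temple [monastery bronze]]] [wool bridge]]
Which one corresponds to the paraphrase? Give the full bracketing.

The paraphrase's head is the "bridge" part ("wool bridge"); its modifier is "valley temple monastery bronze".
That top-level split, carried through the inner groups, gives [[valley [temple [monastery bronze]]] [wool bridge]].

[[valley [temple [monastery bronze]]] [wool bridge]]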